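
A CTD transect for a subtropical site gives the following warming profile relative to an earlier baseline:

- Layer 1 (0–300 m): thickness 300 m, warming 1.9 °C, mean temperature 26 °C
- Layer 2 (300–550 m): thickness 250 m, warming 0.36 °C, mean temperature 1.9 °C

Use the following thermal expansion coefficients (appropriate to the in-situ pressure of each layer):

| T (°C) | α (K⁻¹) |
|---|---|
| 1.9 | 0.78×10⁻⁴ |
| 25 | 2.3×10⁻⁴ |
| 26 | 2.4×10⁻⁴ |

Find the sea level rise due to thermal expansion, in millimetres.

Layer 1 at 26 °C → α = 2.4×10⁻⁴ K⁻¹
Layer 2 at 1.9 °C → α = 0.78×10⁻⁴ K⁻¹
1.9 × 300 × 2.4×10⁻⁴ = 0.13680 m
300–550 m: 0.36 × 0.78×10⁻⁴ × 250 = 0.00702 m
Δh = 0.13680 + 0.00702 = 0.14382 m ≈ 140 mm

Δh ≈ 140 mm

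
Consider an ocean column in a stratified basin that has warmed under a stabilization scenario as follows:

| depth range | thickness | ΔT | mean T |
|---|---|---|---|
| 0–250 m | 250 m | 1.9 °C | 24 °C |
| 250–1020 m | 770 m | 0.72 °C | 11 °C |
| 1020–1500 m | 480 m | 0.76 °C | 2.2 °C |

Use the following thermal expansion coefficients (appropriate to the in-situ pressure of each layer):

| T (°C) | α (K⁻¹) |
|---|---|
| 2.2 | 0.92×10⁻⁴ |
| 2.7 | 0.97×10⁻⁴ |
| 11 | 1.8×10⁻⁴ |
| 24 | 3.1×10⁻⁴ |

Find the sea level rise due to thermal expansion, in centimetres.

28.1 cm of thermosteric rise

Layer 1 at 24 °C → α = 3.1×10⁻⁴ K⁻¹
Layer 2 at 11 °C → α = 1.8×10⁻⁴ K⁻¹
Layer 3 at 2.2 °C → α = 0.92×10⁻⁴ K⁻¹
0–250 m: 3.1×10⁻⁴ × 1.9 × 250 = 0.14725 m
250–1020 m: 770 × 0.72 × 1.8×10⁻⁴ = 0.099792 m
1020–1500 m: 480 × 0.76 × 0.92×10⁻⁴ = 0.0335616 m
Δh = 0.14725 + 0.099792 + 0.0335616 = 0.2806036 m ≈ 28.1 cm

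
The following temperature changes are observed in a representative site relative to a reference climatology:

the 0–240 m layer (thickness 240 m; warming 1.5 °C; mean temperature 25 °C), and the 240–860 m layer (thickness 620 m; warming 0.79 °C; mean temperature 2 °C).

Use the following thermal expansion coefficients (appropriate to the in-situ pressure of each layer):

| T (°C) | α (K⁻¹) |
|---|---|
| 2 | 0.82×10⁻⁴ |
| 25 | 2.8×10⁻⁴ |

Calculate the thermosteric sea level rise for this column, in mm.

Layer 1 at 25 °C → α = 2.8×10⁻⁴ K⁻¹
Layer 2 at 2 °C → α = 0.82×10⁻⁴ K⁻¹
0–240 m: 1.5 × 240 × 2.8×10⁻⁴ = 0.10080 m
620 × 0.79 × 0.82×10⁻⁴ = 0.0401636 m
Δh = 0.10080 + 0.0401636 = 0.1409636 m

about 141 mm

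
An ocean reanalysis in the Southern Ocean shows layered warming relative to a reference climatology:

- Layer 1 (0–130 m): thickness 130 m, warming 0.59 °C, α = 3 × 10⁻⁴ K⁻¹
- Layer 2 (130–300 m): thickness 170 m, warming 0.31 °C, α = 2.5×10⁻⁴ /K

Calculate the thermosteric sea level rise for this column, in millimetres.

0–130 m: 0.59 × 3×10⁻⁴ × 130 = 0.02301 m
130–300 m: 2.5×10⁻⁴ × 170 × 0.31 = 0.013175 m
Δh = 0.02301 + 0.013175 = 0.036185 m

about 36 mm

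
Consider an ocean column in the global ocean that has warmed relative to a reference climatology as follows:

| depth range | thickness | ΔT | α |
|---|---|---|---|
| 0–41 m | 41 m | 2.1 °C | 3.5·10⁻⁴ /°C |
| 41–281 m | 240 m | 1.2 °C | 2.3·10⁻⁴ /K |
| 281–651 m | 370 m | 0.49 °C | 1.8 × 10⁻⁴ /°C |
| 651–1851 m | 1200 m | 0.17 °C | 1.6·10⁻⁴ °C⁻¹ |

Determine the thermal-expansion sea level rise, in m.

0–41 m: 2.1 × 41 × 3.5×10⁻⁴ = 0.030135 m
41–281 m: 1.2 × 240 × 2.3×10⁻⁴ = 0.06624 m
Layer 3: 370 × 1.8×10⁻⁴ × 0.49 = 0.032634 m
651–1851 m: 1200 × 1.6×10⁻⁴ × 0.17 = 0.03264 m
Δh = 0.030135 + 0.06624 + 0.032634 + 0.03264 = 0.161649 m ≈ 0.162 m

Δh ≈ 0.162 m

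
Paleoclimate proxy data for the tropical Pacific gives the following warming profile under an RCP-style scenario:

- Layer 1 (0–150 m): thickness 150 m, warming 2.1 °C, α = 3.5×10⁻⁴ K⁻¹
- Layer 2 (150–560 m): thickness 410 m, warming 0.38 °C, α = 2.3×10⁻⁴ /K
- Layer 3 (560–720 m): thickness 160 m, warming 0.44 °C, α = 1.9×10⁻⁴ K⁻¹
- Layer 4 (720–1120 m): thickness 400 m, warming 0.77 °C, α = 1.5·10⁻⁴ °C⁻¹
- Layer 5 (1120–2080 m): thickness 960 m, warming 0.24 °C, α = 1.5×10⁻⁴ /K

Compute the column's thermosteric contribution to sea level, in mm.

3.5×10⁻⁴ × 2.1 × 150 = 0.11025 m
150–560 m: 2.3×10⁻⁴ × 410 × 0.38 = 0.035834 m
1.9×10⁻⁴ × 160 × 0.44 = 0.013376 m
Layer 4: 0.77 × 400 × 1.5×10⁻⁴ = 0.04620 m
1120–2080 m: 1.5×10⁻⁴ × 960 × 0.24 = 0.03456 m
Δh = 0.11025 + 0.035834 + 0.013376 + 0.04620 + 0.03456 = 0.24022 m

240 mm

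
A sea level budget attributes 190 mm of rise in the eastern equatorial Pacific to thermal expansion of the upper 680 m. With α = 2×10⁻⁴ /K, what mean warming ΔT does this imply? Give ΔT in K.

1.4 K

ΔT = Δh/(αH) = 0.19 / (2×10⁻⁴ × 680) ≈ 1.397 K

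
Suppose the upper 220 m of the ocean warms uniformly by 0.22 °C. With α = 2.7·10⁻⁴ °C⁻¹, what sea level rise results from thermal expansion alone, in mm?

13.1 mm of thermosteric rise

Δh = αΔT·H = 2.7×10⁻⁴ × 0.22 × 220 = 0.013068 m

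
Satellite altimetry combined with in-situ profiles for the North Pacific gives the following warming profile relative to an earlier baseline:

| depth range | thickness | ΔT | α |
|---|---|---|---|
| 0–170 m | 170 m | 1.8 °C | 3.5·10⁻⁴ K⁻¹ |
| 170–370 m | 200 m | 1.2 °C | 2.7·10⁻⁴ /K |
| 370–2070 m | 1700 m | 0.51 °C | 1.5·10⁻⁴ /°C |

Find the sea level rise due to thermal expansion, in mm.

Δh = 302 mm

Layer 1: 1.8 × 3.5×10⁻⁴ × 170 = 0.10710 m
1.2 × 200 × 2.7×10⁻⁴ = 0.06480 m
Layer 3: 0.51 × 1.5×10⁻⁴ × 1700 = 0.13005 m
Δh = 0.10710 + 0.06480 + 0.13005 = 0.30195 m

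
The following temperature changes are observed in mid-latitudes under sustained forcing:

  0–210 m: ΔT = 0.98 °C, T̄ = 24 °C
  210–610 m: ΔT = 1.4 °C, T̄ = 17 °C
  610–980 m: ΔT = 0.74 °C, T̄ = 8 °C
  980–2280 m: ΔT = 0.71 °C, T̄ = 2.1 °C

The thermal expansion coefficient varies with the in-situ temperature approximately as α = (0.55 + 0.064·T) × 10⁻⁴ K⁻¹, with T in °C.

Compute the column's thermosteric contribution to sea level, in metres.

0.227 m

Layer 1: α = (0.55 + 0.064×24)×10⁻⁴ = 2.086×10⁻⁴ K⁻¹
Layer 2: α = (0.55 + 0.064×17)×10⁻⁴ = 1.638×10⁻⁴ K⁻¹
Layer 3: α = (0.55 + 0.064×8)×10⁻⁴ = 1.062×10⁻⁴ K⁻¹
Layer 4: α = (0.55 + 0.064×2.1)×10⁻⁴ = 0.6844×10⁻⁴ K⁻¹
Layer 1: 0.98 × 210 × 2.086×10⁻⁴ = 0.04292988 m
1.4 × 1.638×10⁻⁴ × 400 = 0.091728 m
0.74 × 1.062×10⁻⁴ × 370 = 0.02907756 m
Layer 4: 1300 × 0.6844×10⁻⁴ × 0.71 = 0.06317012 m
Δh = 0.04292988 + 0.091728 + 0.02907756 + 0.06317012 = 0.22690556 m ≈ 0.227 m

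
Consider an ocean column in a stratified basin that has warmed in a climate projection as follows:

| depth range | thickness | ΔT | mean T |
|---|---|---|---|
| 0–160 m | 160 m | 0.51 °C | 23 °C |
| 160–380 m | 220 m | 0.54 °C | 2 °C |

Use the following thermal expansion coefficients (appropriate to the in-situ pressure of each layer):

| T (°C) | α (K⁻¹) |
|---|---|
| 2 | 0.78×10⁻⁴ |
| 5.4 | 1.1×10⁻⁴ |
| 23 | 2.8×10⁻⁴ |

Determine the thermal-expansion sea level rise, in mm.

32.1 mm of thermosteric rise

Layer 1 at 23 °C → α = 2.8×10⁻⁴ K⁻¹
Layer 2 at 2 °C → α = 0.78×10⁻⁴ K⁻¹
0–160 m: 2.8×10⁻⁴ × 0.51 × 160 = 0.022848 m
Layer 2: 220 × 0.78×10⁻⁴ × 0.54 = 0.0092664 m
Δh = 0.022848 + 0.0092664 = 0.0321144 m ≈ 32.1 mm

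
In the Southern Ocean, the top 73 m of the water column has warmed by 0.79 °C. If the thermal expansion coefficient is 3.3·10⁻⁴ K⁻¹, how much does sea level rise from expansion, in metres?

Δh = αΔT·H = 3.3×10⁻⁴ × 0.79 × 73 = 0.0190311 m

about 0.0190 m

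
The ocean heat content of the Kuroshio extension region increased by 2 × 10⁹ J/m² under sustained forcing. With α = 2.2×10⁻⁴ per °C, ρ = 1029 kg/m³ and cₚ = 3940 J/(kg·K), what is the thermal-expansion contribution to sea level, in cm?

Δh = αQ/(ρcₚ) = 2.2×10⁻⁴ × 2×10⁹ / (1029 × 3940) ≈ 0.10853 m

10.9 cm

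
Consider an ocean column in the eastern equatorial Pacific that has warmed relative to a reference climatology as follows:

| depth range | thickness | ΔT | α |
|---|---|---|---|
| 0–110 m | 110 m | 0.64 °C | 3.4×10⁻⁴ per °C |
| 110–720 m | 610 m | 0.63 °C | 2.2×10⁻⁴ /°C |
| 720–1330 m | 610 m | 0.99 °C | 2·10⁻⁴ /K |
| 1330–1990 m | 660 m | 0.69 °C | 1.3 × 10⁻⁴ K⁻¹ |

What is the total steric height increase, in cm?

about 29 cm

Layer 1: 0.64 × 110 × 3.4×10⁻⁴ = 0.023936 m
110–720 m: 0.63 × 2.2×10⁻⁴ × 610 = 0.084546 m
610 × 0.99 × 2×10⁻⁴ = 0.12078 m
1330–1990 m: 1.3×10⁻⁴ × 0.69 × 660 = 0.059202 m
Δh = 0.023936 + 0.084546 + 0.12078 + 0.059202 = 0.288464 m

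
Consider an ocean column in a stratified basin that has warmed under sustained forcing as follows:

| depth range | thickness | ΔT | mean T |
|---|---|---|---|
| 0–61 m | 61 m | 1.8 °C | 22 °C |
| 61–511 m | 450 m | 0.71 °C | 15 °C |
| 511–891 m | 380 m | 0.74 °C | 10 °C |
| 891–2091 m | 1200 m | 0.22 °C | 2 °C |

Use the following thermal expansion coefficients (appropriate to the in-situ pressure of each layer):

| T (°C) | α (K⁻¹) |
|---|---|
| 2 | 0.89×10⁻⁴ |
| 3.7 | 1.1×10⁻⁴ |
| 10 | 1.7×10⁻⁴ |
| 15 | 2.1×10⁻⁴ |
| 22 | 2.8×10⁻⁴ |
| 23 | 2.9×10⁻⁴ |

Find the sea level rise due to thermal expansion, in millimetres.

Δh ≈ 169 mm

Layer 1 at 22 °C → α = 2.8×10⁻⁴ K⁻¹
Layer 2 at 15 °C → α = 2.1×10⁻⁴ K⁻¹
Layer 3 at 10 °C → α = 1.7×10⁻⁴ K⁻¹
Layer 4 at 2 °C → α = 0.89×10⁻⁴ K⁻¹
0–61 m: 1.8 × 61 × 2.8×10⁻⁴ = 0.030744 m
61–511 m: 0.71 × 450 × 2.1×10⁻⁴ = 0.067095 m
Layer 3: 380 × 1.7×10⁻⁴ × 0.74 = 0.047804 m
0.22 × 1200 × 0.89×10⁻⁴ = 0.023496 m
Δh = 0.030744 + 0.067095 + 0.047804 + 0.023496 = 0.169139 m ≈ 169 mm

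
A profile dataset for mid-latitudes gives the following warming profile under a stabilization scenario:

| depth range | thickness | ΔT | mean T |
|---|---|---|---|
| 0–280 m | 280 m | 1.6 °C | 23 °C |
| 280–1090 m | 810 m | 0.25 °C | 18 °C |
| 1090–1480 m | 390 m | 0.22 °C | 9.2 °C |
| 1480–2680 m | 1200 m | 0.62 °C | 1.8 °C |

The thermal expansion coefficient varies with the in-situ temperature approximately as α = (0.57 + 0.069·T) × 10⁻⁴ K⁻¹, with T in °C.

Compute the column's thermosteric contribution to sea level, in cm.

19.5 cm

Layer 1: α = (0.57 + 0.069×23)×10⁻⁴ = 2.157×10⁻⁴ K⁻¹
Layer 2: α = (0.57 + 0.069×18)×10⁻⁴ = 1.812×10⁻⁴ K⁻¹
Layer 3: α = (0.57 + 0.069×9.2)×10⁻⁴ = 1.2048×10⁻⁴ K⁻¹
Layer 4: α = (0.57 + 0.069×1.8)×10⁻⁴ = 0.6942×10⁻⁴ K⁻¹
Layer 1: 2.157×10⁻⁴ × 1.6 × 280 = 0.0966336 m
810 × 1.812×10⁻⁴ × 0.25 = 0.036693 m
1.2048×10⁻⁴ × 0.22 × 390 = 0.010337184 m
1480–2680 m: 0.62 × 1200 × 0.6942×10⁻⁴ = 0.05164848 m
Δh = 0.0966336 + 0.036693 + 0.010337184 + 0.05164848 = 0.195312264 m ≈ 19.5 cm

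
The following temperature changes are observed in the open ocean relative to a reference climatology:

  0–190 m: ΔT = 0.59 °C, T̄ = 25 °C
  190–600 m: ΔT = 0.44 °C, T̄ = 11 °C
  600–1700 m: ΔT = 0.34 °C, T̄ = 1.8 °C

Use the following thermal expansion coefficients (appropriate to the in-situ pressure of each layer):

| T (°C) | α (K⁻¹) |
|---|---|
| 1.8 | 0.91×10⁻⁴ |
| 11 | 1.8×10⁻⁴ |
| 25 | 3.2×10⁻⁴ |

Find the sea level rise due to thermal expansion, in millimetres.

Δh = 102 mm

Layer 1 at 25 °C → α = 3.2×10⁻⁴ K⁻¹
Layer 2 at 11 °C → α = 1.8×10⁻⁴ K⁻¹
Layer 3 at 1.8 °C → α = 0.91×10⁻⁴ K⁻¹
0.59 × 3.2×10⁻⁴ × 190 = 0.035872 m
190–600 m: 0.44 × 410 × 1.8×10⁻⁴ = 0.032472 m
600–1700 m: 0.91×10⁻⁴ × 1100 × 0.34 = 0.034034 m
Δh = 0.035872 + 0.032472 + 0.034034 = 0.102378 m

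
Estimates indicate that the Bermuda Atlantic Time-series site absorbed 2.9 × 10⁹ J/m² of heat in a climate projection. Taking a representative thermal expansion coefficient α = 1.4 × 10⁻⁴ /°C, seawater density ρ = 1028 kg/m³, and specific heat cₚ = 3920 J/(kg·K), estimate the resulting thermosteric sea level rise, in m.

Δh = αQ/(ρcₚ) = 1.4×10⁻⁴ × 2.9×10⁹ / (1028 × 3920) ≈ 0.10075 m

0.101 m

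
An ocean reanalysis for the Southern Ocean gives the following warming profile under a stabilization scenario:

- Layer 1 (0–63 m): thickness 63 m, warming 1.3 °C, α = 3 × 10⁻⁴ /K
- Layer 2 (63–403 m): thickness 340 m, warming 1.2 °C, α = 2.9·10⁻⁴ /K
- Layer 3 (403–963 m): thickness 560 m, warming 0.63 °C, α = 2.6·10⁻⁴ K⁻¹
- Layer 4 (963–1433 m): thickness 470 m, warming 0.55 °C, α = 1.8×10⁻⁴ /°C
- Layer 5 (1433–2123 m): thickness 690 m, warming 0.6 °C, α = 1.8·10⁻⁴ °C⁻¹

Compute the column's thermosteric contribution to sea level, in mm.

356 mm of thermosteric rise

3×10⁻⁴ × 1.3 × 63 = 0.02457 m
63–403 m: 2.9×10⁻⁴ × 1.2 × 340 = 0.11832 m
Layer 3: 0.63 × 560 × 2.6×10⁻⁴ = 0.091728 m
Layer 4: 1.8×10⁻⁴ × 470 × 0.55 = 0.04653 m
Layer 5: 1.8×10⁻⁴ × 0.6 × 690 = 0.07452 m
Δh = 0.02457 + 0.11832 + 0.091728 + 0.04653 + 0.07452 = 0.355668 m ≈ 356 mm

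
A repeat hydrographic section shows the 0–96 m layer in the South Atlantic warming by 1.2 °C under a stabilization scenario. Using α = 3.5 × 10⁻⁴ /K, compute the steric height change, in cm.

4.03 cm

Δh = αΔT·H = 3.5×10⁻⁴ × 1.2 × 96 = 0.04032 m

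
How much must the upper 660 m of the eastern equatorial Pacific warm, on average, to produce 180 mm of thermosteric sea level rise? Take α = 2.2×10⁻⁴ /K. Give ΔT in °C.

1.24 °C

ΔT = Δh/(αH) = 0.18 / (2.2×10⁻⁴ × 660) ≈ 1.240 °C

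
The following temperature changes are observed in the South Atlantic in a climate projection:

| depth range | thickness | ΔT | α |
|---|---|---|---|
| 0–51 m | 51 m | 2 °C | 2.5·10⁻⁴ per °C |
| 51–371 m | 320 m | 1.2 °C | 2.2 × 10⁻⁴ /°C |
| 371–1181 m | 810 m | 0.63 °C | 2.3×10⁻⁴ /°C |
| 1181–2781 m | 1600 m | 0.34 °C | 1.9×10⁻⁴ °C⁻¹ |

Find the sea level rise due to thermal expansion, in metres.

51 × 2.5×10⁻⁴ × 2 = 0.02550 m
320 × 1.2 × 2.2×10⁻⁴ = 0.08448 m
0.63 × 810 × 2.3×10⁻⁴ = 0.117369 m
Layer 4: 1600 × 1.9×10⁻⁴ × 0.34 = 0.10336 m
Δh = 0.02550 + 0.08448 + 0.117369 + 0.10336 = 0.330709 m ≈ 0.33 m

0.33 m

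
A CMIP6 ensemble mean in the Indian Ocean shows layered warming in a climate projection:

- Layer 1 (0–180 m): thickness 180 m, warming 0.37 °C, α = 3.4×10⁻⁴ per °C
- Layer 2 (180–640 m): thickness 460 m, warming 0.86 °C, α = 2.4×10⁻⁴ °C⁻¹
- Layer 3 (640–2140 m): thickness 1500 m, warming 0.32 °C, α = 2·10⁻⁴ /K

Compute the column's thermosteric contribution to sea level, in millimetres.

214 mm

0–180 m: 0.37 × 180 × 3.4×10⁻⁴ = 0.022644 m
460 × 2.4×10⁻⁴ × 0.86 = 0.094944 m
640–2140 m: 2×10⁻⁴ × 0.32 × 1500 = 0.09600 m
Δh = 0.022644 + 0.094944 + 0.09600 = 0.213588 m ≈ 214 mm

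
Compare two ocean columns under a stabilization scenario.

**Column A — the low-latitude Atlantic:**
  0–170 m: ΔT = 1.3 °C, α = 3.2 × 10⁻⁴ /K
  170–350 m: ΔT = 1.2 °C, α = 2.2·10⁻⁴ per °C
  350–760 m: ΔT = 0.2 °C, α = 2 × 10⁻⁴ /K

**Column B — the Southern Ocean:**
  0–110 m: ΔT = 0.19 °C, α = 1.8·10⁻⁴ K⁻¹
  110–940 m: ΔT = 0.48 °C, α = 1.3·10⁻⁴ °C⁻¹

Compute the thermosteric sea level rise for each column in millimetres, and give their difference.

A 1.3 × 170 × 3.2×10⁻⁴ = 0.07072 m
A 1.2 × 2.2×10⁻⁴ × 180 = 0.04752 m
A 350–760 m: 2×10⁻⁴ × 0.2 × 410 = 0.01640 m
A total: 0.13464 m
B 0–110 m: 1.8×10⁻⁴ × 110 × 0.19 = 0.003762 m
B 110–940 m: 0.48 × 1.3×10⁻⁴ × 830 = 0.051792 m
B total: 0.055554 m
Difference: 0.13464 − 0.055554 = 0.079086 m

Δh_A ≈ 135 mm, Δh_B ≈ 55.6 mm; difference ≈ 79.1 mm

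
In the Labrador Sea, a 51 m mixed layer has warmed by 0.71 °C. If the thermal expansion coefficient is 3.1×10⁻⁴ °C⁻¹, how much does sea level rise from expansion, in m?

Δh = αΔT·H = 3.1×10⁻⁴ × 0.71 × 51 = 0.0112251 m

0.011 m of thermosteric rise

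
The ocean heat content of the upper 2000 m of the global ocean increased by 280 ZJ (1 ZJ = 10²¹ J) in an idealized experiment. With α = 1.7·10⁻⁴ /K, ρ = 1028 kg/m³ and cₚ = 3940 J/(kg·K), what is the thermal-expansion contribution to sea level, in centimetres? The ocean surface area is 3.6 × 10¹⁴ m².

3.3 cm

Per unit area: Q = 280×10²¹ / (3.6×10¹⁴) ≈ 7.778×10⁸ J/m²
Δh = αQ/(ρcₚ) = 1.7×10⁻⁴ × 7.778×10⁸ / (1028 × 3940) ≈ 0.032646 m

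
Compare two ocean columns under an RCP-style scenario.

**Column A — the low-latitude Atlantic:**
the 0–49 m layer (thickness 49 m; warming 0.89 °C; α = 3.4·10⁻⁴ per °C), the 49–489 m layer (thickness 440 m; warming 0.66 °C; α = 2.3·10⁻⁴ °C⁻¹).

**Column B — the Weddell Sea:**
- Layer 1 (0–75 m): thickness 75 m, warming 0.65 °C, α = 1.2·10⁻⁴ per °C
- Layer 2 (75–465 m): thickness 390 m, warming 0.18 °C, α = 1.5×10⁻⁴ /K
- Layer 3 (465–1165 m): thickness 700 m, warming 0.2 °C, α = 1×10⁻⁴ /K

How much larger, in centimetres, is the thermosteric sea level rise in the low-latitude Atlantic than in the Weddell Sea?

A 3.4×10⁻⁴ × 49 × 0.89 = 0.0148274 m
A 440 × 2.3×10⁻⁴ × 0.66 = 0.066792 m
A total: 0.0816194 m
B 0.65 × 1.2×10⁻⁴ × 75 = 0.00585 m
B 75–465 m: 0.18 × 390 × 1.5×10⁻⁴ = 0.01053 m
B 0.2 × 700 × 1×10⁻⁴ = 0.01400 m
B total: 0.03038 m
Difference: 0.0816194 − 0.03038 = 0.0512394 m

Δh_A − Δh_B ≈ 5.1 cm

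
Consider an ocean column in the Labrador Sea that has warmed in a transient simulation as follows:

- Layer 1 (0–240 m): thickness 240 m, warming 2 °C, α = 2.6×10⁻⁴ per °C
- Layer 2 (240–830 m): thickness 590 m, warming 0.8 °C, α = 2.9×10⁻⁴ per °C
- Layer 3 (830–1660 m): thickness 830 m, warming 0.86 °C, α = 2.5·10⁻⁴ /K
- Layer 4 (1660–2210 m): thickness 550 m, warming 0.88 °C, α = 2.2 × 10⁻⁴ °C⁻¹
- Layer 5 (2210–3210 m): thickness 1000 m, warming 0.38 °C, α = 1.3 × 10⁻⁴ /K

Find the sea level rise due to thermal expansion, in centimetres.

about 59.6 cm

0–240 m: 2 × 2.6×10⁻⁴ × 240 = 0.12480 m
240–830 m: 2.9×10⁻⁴ × 0.8 × 590 = 0.13688 m
Layer 3: 0.86 × 830 × 2.5×10⁻⁴ = 0.17845 m
Layer 4: 2.2×10⁻⁴ × 0.88 × 550 = 0.10648 m
Layer 5: 0.38 × 1000 × 1.3×10⁻⁴ = 0.04940 m
Δh = 0.12480 + 0.13688 + 0.17845 + 0.10648 + 0.04940 = 0.59601 m ≈ 59.6 cm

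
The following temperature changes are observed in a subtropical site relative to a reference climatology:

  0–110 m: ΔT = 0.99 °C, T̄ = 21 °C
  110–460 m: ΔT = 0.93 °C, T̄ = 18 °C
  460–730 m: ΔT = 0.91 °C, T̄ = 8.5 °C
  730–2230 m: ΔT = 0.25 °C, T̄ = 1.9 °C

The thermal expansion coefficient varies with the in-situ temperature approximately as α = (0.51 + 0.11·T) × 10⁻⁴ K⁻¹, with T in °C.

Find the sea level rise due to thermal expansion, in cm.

17 cm of thermosteric rise

Layer 1: α = (0.51 + 0.11×21)×10⁻⁴ = 2.82×10⁻⁴ K⁻¹
Layer 2: α = (0.51 + 0.11×18)×10⁻⁴ = 2.49×10⁻⁴ K⁻¹
Layer 3: α = (0.51 + 0.11×8.5)×10⁻⁴ = 1.445×10⁻⁴ K⁻¹
Layer 4: α = (0.51 + 0.11×1.9)×10⁻⁴ = 0.719×10⁻⁴ K⁻¹
Layer 1: 110 × 2.82×10⁻⁴ × 0.99 = 0.0307098 m
Layer 2: 350 × 2.49×10⁻⁴ × 0.93 = 0.0810495 m
0.91 × 1.445×10⁻⁴ × 270 = 0.03550365 m
1500 × 0.25 × 0.719×10⁻⁴ = 0.0269625 m
Δh = 0.0307098 + 0.0810495 + 0.03550365 + 0.0269625 = 0.17422545 m ≈ 17 cm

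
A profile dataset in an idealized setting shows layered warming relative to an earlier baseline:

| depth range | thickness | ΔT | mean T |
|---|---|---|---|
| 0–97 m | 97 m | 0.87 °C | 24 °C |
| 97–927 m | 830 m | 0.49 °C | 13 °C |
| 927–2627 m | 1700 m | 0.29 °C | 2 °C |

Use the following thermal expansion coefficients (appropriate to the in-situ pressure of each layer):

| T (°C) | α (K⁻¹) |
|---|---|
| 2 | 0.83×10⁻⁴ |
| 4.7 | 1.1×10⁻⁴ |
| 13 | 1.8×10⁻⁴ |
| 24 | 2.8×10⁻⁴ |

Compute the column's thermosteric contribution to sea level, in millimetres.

Layer 1 at 24 °C → α = 2.8×10⁻⁴ K⁻¹
Layer 2 at 13 °C → α = 1.8×10⁻⁴ K⁻¹
Layer 3 at 2 °C → α = 0.83×10⁻⁴ K⁻¹
97 × 2.8×10⁻⁴ × 0.87 = 0.0236292 m
0.49 × 830 × 1.8×10⁻⁴ = 0.073206 m
Layer 3: 1700 × 0.29 × 0.83×10⁻⁴ = 0.040919 m
Δh = 0.0236292 + 0.073206 + 0.040919 = 0.1377542 m

Δh ≈ 140 mm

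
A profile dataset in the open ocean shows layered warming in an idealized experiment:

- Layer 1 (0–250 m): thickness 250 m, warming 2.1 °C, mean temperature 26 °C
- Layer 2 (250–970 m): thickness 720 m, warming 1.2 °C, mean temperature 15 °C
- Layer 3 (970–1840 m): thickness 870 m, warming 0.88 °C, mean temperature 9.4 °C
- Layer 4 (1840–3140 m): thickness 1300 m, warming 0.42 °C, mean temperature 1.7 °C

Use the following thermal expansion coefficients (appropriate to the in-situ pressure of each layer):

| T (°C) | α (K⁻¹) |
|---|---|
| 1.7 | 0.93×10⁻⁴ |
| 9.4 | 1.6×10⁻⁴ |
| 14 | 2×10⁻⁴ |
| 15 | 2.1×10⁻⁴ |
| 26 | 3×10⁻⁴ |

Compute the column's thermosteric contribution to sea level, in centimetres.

about 51.2 cm

Layer 1 at 26 °C → α = 3×10⁻⁴ K⁻¹
Layer 2 at 15 °C → α = 2.1×10⁻⁴ K⁻¹
Layer 3 at 9.4 °C → α = 1.6×10⁻⁴ K⁻¹
Layer 4 at 1.7 °C → α = 0.93×10⁻⁴ K⁻¹
Layer 1: 2.1 × 3×10⁻⁴ × 250 = 0.15750 m
Layer 2: 1.2 × 720 × 2.1×10⁻⁴ = 0.18144 m
970–1840 m: 0.88 × 1.6×10⁻⁴ × 870 = 0.122496 m
Layer 4: 1300 × 0.42 × 0.93×10⁻⁴ = 0.050778 m
Δh = 0.15750 + 0.18144 + 0.122496 + 0.050778 = 0.512214 m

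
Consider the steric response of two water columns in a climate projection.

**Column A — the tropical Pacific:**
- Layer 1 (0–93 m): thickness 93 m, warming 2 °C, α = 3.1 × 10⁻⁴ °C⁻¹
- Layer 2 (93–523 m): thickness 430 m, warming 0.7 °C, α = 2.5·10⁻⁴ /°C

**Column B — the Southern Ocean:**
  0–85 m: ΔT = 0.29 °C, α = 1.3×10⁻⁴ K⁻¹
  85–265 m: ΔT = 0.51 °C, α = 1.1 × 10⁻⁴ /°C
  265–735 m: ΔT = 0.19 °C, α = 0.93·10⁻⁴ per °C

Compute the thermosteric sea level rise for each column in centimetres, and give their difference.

Δh_A ≈ 13.3 cm, Δh_B ≈ 2.16 cm; difference ≈ 11.1 cm

A 3.1×10⁻⁴ × 93 × 2 = 0.05766 m
A Layer 2: 0.7 × 2.5×10⁻⁴ × 430 = 0.07525 m
A total: 0.13291 m
B 0–85 m: 1.3×10⁻⁴ × 85 × 0.29 = 0.0032045 m
B 0.51 × 180 × 1.1×10⁻⁴ = 0.010098 m
B 0.19 × 470 × 0.93×10⁻⁴ = 0.0083049 m
B total: 0.0216074 m
Difference: 0.13291 − 0.0216074 = 0.1113026 m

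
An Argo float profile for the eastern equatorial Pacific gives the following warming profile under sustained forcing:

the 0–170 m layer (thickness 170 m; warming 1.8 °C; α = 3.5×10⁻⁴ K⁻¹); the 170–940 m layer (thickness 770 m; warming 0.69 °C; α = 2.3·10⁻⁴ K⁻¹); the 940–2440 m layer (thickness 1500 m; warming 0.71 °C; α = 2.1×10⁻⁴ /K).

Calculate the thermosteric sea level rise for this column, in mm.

Layer 1: 1.8 × 3.5×10⁻⁴ × 170 = 0.10710 m
2.3×10⁻⁴ × 0.69 × 770 = 0.122199 m
0.71 × 1500 × 2.1×10⁻⁴ = 0.22365 m
Δh = 0.10710 + 0.122199 + 0.22365 = 0.452949 m

about 450 mm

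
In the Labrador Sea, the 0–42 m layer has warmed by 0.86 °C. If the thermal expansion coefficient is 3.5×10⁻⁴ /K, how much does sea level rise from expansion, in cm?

Δh = αΔT·H = 3.5×10⁻⁴ × 0.86 × 42 = 0.012642 m

about 1.26 cm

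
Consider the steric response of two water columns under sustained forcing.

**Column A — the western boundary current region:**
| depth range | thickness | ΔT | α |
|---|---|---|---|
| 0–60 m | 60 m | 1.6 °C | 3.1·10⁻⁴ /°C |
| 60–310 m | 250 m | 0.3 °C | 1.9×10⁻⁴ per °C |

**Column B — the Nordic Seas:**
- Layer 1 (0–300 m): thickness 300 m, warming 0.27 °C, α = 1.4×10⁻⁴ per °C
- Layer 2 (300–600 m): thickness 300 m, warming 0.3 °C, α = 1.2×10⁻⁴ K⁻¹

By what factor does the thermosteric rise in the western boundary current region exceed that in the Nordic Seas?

A 1.6 × 60 × 3.1×10⁻⁴ = 0.02976 m
A 60–310 m: 250 × 1.9×10⁻⁴ × 0.3 = 0.01425 m
A total: 0.04401 m
B Layer 1: 300 × 1.4×10⁻⁴ × 0.27 = 0.01134 m
B Layer 2: 0.3 × 300 × 1.2×10⁻⁴ = 0.01080 m
B total: 0.02214 m
Ratio: 0.04401 / 0.02214 ≈ 1.988

≈ 1.99×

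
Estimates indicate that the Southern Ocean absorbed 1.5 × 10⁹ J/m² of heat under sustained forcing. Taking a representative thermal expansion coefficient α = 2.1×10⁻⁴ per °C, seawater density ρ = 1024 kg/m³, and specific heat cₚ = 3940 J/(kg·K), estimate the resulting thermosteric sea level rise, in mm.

Δh = αQ/(ρcₚ) = 2.1×10⁻⁴ × 1.5×10⁹ / (1024 × 3940) ≈ 0.078075 m

78.1 mm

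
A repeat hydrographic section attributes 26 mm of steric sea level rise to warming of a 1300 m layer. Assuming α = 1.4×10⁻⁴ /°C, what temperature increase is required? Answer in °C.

ΔT ≈ 0.14 °C

ΔT = Δh/(αH) = 0.026 / (1.4×10⁻⁴ × 1300) ≈ 0.1429 °C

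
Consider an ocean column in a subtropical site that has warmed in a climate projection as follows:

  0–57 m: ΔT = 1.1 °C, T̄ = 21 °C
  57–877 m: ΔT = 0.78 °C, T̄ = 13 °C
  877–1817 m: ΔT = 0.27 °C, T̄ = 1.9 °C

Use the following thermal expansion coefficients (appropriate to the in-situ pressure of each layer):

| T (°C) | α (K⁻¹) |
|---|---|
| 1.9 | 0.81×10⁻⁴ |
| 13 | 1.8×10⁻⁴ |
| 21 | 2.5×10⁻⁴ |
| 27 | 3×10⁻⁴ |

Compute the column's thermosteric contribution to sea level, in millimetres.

Layer 1 at 21 °C → α = 2.5×10⁻⁴ K⁻¹
Layer 2 at 13 °C → α = 1.8×10⁻⁴ K⁻¹
Layer 3 at 1.9 °C → α = 0.81×10⁻⁴ K⁻¹
Layer 1: 57 × 1.1 × 2.5×10⁻⁴ = 0.015675 m
57–877 m: 1.8×10⁻⁴ × 0.78 × 820 = 0.115128 m
Layer 3: 0.27 × 0.81×10⁻⁴ × 940 = 0.0205578 m
Δh = 0.015675 + 0.115128 + 0.0205578 = 0.1513608 m

151 mm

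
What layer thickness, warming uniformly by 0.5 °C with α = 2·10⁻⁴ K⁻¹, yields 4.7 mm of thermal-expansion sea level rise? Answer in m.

47.0 m

H = Δh/(αΔT) = 0.0047 / (2×10⁻⁴ × 0.5) = 47.00 m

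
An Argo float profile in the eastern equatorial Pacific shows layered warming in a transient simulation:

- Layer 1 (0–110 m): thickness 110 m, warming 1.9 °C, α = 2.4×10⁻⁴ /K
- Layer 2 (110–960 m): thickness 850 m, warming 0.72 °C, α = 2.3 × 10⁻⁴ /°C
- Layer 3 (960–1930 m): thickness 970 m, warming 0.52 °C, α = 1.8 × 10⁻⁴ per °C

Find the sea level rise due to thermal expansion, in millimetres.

110 × 1.9 × 2.4×10⁻⁴ = 0.05016 m
110–960 m: 850 × 0.72 × 2.3×10⁻⁴ = 0.14076 m
960–1930 m: 1.8×10⁻⁴ × 0.52 × 970 = 0.090792 m
Δh = 0.05016 + 0.14076 + 0.090792 = 0.281712 m ≈ 280 mm

280 mm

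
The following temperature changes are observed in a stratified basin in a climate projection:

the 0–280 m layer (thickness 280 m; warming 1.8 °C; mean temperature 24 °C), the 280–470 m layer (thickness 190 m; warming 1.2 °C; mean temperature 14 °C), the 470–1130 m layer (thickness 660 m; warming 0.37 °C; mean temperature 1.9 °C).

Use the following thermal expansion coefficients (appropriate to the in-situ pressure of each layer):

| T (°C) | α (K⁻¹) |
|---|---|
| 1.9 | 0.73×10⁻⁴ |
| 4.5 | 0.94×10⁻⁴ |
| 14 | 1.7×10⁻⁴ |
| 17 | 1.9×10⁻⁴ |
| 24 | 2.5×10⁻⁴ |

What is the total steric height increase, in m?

Layer 1 at 24 °C → α = 2.5×10⁻⁴ K⁻¹
Layer 2 at 14 °C → α = 1.7×10⁻⁴ K⁻¹
Layer 3 at 1.9 °C → α = 0.73×10⁻⁴ K⁻¹
Layer 1: 1.8 × 2.5×10⁻⁴ × 280 = 0.12600 m
Layer 2: 190 × 1.7×10⁻⁴ × 1.2 = 0.03876 m
Layer 3: 0.37 × 660 × 0.73×10⁻⁴ = 0.0178266 m
Δh = 0.12600 + 0.03876 + 0.0178266 = 0.1825866 m

Δh ≈ 0.183 m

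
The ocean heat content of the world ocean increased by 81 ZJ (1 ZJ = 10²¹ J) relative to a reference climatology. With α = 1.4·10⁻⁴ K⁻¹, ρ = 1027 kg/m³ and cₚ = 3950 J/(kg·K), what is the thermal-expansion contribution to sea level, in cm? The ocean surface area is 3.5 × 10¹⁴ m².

Per unit area: Q = 81×10²¹ / (3.5×10¹⁴) ≈ 2.314×10⁸ J/m²
Δh = αQ/(ρcₚ) = 1.4×10⁻⁴ × 2.314×10⁸ / (1027 × 3950) ≈ 0.0079859 m

0.80 cm of thermosteric rise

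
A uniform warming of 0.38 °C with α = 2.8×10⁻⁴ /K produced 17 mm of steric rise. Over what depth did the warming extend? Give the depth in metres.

H ≈ 160 m

H = Δh/(αΔT) = 0.017 / (2.8×10⁻⁴ × 0.38) ≈ 159.8 m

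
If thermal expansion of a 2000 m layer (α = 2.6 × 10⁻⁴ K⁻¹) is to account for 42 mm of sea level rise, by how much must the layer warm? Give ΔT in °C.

ΔT = Δh/(αH) = 0.042 / (2.6×10⁻⁴ × 2000) ≈ 0.08077 °C

about 0.0808 °C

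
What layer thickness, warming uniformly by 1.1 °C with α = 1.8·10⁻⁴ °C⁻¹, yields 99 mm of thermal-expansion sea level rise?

H ≈ 500 m

H = Δh/(αΔT) = 0.099 / (1.8×10⁻⁴ × 1.1) = 500.0 m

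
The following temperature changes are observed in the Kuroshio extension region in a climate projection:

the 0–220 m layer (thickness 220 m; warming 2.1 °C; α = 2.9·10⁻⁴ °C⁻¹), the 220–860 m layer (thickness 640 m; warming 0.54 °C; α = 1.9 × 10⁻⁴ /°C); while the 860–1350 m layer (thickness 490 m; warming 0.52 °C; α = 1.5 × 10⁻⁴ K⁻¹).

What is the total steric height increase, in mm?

Δh ≈ 238 mm

220 × 2.1 × 2.9×10⁻⁴ = 0.13398 m
1.9×10⁻⁴ × 0.54 × 640 = 0.065664 m
860–1350 m: 490 × 1.5×10⁻⁴ × 0.52 = 0.03822 m
Δh = 0.13398 + 0.065664 + 0.03822 = 0.237864 m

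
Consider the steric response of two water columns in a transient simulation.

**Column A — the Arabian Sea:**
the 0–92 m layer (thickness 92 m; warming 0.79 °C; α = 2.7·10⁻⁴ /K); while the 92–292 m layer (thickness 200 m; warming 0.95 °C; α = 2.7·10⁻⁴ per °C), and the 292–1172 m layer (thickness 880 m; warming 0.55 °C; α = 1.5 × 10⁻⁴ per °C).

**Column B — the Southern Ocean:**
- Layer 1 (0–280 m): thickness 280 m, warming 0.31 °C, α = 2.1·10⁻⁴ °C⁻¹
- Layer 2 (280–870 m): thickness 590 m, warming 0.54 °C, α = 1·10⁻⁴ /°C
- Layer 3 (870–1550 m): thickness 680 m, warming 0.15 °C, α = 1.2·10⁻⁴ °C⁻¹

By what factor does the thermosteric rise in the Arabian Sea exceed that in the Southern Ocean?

a factor of 2.30

A 0–92 m: 0.79 × 92 × 2.7×10⁻⁴ = 0.0196236 m
A 92–292 m: 0.95 × 200 × 2.7×10⁻⁴ = 0.05130 m
A Layer 3: 0.55 × 880 × 1.5×10⁻⁴ = 0.07260 m
A total: 0.1435236 m
B Layer 1: 280 × 0.31 × 2.1×10⁻⁴ = 0.018228 m
B Layer 2: 0.54 × 1×10⁻⁴ × 590 = 0.03186 m
B 680 × 0.15 × 1.2×10⁻⁴ = 0.01224 m
B total: 0.062328 m
Ratio: 0.1435236 / 0.062328 ≈ 2.303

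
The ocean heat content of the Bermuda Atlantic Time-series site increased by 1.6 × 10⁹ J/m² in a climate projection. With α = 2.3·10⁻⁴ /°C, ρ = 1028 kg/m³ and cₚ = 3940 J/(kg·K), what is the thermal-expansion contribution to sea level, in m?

Δh = αQ/(ρcₚ) = 2.3×10⁻⁴ × 1.6×10⁹ / (1028 × 3940) ≈ 0.090857 m

Δh ≈ 0.091 m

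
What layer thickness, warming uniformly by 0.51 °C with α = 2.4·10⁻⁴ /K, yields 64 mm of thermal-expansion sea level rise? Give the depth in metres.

H ≈ 520 m

H = Δh/(αΔT) = 0.064 / (2.4×10⁻⁴ × 0.51) ≈ 522.9 m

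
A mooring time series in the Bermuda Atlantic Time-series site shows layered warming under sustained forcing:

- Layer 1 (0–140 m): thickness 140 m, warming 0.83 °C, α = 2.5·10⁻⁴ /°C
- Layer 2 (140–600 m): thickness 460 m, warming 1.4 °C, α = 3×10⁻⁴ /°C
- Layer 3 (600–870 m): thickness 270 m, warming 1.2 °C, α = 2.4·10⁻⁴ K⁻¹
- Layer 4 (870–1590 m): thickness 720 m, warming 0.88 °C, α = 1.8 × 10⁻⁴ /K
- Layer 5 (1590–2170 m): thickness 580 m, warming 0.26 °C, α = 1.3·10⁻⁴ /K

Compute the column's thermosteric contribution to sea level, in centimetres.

Layer 1: 0.83 × 2.5×10⁻⁴ × 140 = 0.02905 m
3×10⁻⁴ × 1.4 × 460 = 0.19320 m
270 × 2.4×10⁻⁴ × 1.2 = 0.07776 m
Layer 4: 1.8×10⁻⁴ × 0.88 × 720 = 0.114048 m
0.26 × 580 × 1.3×10⁻⁴ = 0.019604 m
Δh = 0.02905 + 0.19320 + 0.07776 + 0.114048 + 0.019604 = 0.433662 m

Δh ≈ 43.4 cm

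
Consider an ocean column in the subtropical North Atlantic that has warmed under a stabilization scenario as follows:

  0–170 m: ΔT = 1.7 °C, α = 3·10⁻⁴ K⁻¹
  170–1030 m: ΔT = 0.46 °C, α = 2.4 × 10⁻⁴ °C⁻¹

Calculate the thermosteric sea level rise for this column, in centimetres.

Layer 1: 3×10⁻⁴ × 1.7 × 170 = 0.08670 m
0.46 × 2.4×10⁻⁴ × 860 = 0.094944 m
Δh = 0.08670 + 0.094944 = 0.181644 m

Δh ≈ 18 cm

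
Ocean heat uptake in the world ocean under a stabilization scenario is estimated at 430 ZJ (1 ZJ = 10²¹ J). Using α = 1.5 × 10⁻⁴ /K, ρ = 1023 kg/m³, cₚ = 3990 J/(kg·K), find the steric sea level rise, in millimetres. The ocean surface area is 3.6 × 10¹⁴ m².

about 44 mm

Per unit area: Q = 430×10²¹ / (3.6×10¹⁴) ≈ 1.194×10⁹ J/m²
Δh = αQ/(ρcₚ) = 1.5×10⁻⁴ × 1.194×10⁹ / (1023 × 3990) ≈ 0.043878 m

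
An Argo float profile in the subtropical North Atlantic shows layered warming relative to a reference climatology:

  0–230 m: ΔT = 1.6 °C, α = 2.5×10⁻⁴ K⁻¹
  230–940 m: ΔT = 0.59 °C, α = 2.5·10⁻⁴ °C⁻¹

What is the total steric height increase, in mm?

2.5×10⁻⁴ × 1.6 × 230 = 0.09200 m
Layer 2: 710 × 0.59 × 2.5×10⁻⁴ = 0.104725 m
Δh = 0.09200 + 0.104725 = 0.196725 m

Δh = 197 mm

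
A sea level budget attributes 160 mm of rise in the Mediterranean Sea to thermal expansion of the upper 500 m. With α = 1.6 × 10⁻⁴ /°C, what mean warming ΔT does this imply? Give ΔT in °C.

ΔT = Δh/(αH) = 0.16 / (1.6×10⁻⁴ × 500) = 2.000 °C

about 2.0 °C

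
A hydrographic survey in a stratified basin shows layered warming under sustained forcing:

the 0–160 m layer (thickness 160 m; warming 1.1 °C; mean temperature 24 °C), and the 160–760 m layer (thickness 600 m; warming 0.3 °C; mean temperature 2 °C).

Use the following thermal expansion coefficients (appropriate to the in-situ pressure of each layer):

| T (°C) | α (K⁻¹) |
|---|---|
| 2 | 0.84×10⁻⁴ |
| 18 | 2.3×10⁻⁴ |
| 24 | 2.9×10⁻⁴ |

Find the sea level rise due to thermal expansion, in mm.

Layer 1 at 24 °C → α = 2.9×10⁻⁴ K⁻¹
Layer 2 at 2 °C → α = 0.84×10⁻⁴ K⁻¹
0–160 m: 160 × 1.1 × 2.9×10⁻⁴ = 0.05104 m
0.84×10⁻⁴ × 0.3 × 600 = 0.01512 m
Δh = 0.05104 + 0.01512 = 0.06616 m

Δh ≈ 66 mm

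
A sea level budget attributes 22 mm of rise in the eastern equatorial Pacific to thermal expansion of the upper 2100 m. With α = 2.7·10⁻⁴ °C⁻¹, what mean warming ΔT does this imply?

ΔT = Δh/(αH) = 0.022 / (2.7×10⁻⁴ × 2100) ≈ 0.03880 °C

0.0388 °C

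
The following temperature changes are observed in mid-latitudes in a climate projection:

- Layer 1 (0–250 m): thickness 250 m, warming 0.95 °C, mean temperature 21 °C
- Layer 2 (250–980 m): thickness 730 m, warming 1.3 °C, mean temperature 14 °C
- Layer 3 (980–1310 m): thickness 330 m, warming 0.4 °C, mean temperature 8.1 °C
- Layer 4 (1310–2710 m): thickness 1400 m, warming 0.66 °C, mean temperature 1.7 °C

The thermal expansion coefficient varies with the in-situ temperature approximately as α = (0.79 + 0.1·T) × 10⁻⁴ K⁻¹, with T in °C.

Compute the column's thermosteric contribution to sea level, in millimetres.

Δh ≈ 390 mm

Layer 1: α = (0.79 + 0.1×21)×10⁻⁴ = 2.89×10⁻⁴ K⁻¹
Layer 2: α = (0.79 + 0.1×14)×10⁻⁴ = 2.19×10⁻⁴ K⁻¹
Layer 3: α = (0.79 + 0.1×8.1)×10⁻⁴ = 1.6×10⁻⁴ K⁻¹
Layer 4: α = (0.79 + 0.1×1.7)×10⁻⁴ = 0.96×10⁻⁴ K⁻¹
Layer 1: 2.89×10⁻⁴ × 0.95 × 250 = 0.0686375 m
Layer 2: 1.3 × 2.19×10⁻⁴ × 730 = 0.207831 m
0.4 × 330 × 1.6×10⁻⁴ = 0.02112 m
Layer 4: 0.96×10⁻⁴ × 0.66 × 1400 = 0.088704 m
Δh = 0.0686375 + 0.207831 + 0.02112 + 0.088704 = 0.3862925 m ≈ 390 mm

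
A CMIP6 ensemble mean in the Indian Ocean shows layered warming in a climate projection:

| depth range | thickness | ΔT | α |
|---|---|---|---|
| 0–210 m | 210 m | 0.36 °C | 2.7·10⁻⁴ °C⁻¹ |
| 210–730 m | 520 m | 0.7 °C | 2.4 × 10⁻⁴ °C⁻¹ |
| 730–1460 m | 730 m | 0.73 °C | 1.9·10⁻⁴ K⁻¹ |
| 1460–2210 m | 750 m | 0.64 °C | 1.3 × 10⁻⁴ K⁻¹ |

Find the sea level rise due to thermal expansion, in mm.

Δh ≈ 270 mm

0–210 m: 0.36 × 2.7×10⁻⁴ × 210 = 0.020412 m
0.7 × 520 × 2.4×10⁻⁴ = 0.08736 m
0.73 × 1.9×10⁻⁴ × 730 = 0.101251 m
1460–2210 m: 0.64 × 750 × 1.3×10⁻⁴ = 0.06240 m
Δh = 0.020412 + 0.08736 + 0.101251 + 0.06240 = 0.271423 m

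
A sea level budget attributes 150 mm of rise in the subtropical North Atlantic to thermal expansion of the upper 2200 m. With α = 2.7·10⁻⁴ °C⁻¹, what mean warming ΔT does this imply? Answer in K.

ΔT = Δh/(αH) = 0.15 / (2.7×10⁻⁴ × 2200) ≈ 0.2525 K

ΔT ≈ 0.253 K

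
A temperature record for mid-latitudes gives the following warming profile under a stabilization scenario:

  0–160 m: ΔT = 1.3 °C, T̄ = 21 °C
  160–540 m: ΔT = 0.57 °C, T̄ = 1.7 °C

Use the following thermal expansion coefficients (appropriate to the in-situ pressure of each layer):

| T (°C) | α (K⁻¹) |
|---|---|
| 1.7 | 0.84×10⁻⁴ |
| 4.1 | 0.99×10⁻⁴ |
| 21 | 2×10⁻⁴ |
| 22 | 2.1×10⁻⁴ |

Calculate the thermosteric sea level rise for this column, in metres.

Layer 1 at 21 °C → α = 2×10⁻⁴ K⁻¹
Layer 2 at 1.7 °C → α = 0.84×10⁻⁴ K⁻¹
160 × 2×10⁻⁴ × 1.3 = 0.04160 m
160–540 m: 380 × 0.57 × 0.84×10⁻⁴ = 0.0181944 m
Δh = 0.04160 + 0.0181944 = 0.0597944 m ≈ 0.0598 m

Δh ≈ 0.0598 m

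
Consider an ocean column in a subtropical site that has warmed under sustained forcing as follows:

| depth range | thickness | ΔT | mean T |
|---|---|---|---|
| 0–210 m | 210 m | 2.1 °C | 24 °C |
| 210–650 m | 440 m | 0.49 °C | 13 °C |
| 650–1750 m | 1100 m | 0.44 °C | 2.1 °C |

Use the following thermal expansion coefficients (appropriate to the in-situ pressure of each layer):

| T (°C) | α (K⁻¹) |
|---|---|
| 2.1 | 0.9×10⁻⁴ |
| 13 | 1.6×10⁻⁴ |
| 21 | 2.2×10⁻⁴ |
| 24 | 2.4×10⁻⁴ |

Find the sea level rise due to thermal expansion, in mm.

Layer 1 at 24 °C → α = 2.4×10⁻⁴ K⁻¹
Layer 2 at 13 °C → α = 1.6×10⁻⁴ K⁻¹
Layer 3 at 2.1 °C → α = 0.9×10⁻⁴ K⁻¹
Layer 1: 210 × 2.4×10⁻⁴ × 2.1 = 0.10584 m
210–650 m: 440 × 1.6×10⁻⁴ × 0.49 = 0.034496 m
650–1750 m: 0.44 × 0.9×10⁻⁴ × 1100 = 0.04356 m
Δh = 0.10584 + 0.034496 + 0.04356 = 0.183896 m

Δh ≈ 180 mm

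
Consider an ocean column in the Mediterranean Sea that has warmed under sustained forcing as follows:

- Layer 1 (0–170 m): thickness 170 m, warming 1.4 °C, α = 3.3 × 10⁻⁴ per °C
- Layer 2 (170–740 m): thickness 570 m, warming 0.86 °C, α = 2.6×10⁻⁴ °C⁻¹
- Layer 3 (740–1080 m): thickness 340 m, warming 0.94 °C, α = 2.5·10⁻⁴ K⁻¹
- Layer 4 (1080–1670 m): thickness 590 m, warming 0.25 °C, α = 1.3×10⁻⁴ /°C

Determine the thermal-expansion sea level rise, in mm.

0–170 m: 3.3×10⁻⁴ × 170 × 1.4 = 0.07854 m
570 × 0.86 × 2.6×10⁻⁴ = 0.127452 m
Layer 3: 340 × 2.5×10⁻⁴ × 0.94 = 0.07990 m
1080–1670 m: 0.25 × 590 × 1.3×10⁻⁴ = 0.019175 m
Δh = 0.07854 + 0.127452 + 0.07990 + 0.019175 = 0.305067 m

305 mm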